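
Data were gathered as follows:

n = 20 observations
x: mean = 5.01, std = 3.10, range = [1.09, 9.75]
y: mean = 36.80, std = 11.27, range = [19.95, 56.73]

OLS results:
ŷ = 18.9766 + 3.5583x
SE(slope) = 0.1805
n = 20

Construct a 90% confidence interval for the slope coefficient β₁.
The 90% CI for β₁ is (3.2453, 3.8713)

Confidence interval for the slope:

The 90% CI for β₁ is: β̂₁ ± t*(α/2, n-2) × SE(β̂₁)

Step 1: Find critical t-value
- Confidence level = 0.9
- Degrees of freedom = n - 2 = 20 - 2 = 18
- t*(α/2, 18) = 1.7341

Step 2: Calculate margin of error
Margin = 1.7341 × 0.1805 = 0.3130

Step 3: Construct interval
CI = 3.5583 ± 0.3130
CI = (3.2453, 3.8713)

Interpretation: intervals built this way capture the true β₁ in 90% of repeated samples; here the plausible range for the per-unit effect of x on y is 3.2453 to 3.8713.
The interval does not include 0, suggesting a significant linear relationship.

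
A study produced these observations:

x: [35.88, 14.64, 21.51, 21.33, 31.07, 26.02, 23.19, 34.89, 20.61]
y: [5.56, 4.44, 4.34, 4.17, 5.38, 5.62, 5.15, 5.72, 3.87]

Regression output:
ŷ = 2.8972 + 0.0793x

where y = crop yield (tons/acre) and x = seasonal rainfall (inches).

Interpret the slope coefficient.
For each additional inch of rainfall, predicted crop yield increases by approximately 0.0793 tons/acre.

The slope β₁ = 0.0793 gives the rate at which the fitted crop yield changes with rainfall.

Interpretation:
- Rainfall up by 1 inch → predicted crop yield increases by 0.0793 tons/acre
- The effect is assumed constant over the observed range of x (linearity)

The intercept β₀ = 2.8972 is the predicted crop yield when rainfall = 0; since the smallest observed x is 14.64, this is an extrapolation and mainly anchors the line.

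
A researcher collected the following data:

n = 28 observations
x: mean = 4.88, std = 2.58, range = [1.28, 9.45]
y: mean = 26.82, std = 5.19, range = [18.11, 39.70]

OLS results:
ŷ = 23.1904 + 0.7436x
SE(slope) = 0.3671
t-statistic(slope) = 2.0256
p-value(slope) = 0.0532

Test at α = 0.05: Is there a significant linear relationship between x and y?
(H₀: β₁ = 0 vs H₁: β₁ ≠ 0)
Fail to reject H₀: p-value = 0.0532 ≥ α = 0.05. The linear relationship is not significant at the 5% level.

Hypothesis test for the slope coefficient:

H₀: β₁ = 0 (no linear relationship)
H₁: β₁ ≠ 0 (linear relationship exists)

Test statistic: t = β̂₁ / SE(β̂₁) = 0.7436 / 0.3671 = 2.0256

The p-value (0.0532) is the probability, under H₀, of a t-statistic at least as extreme as |t| = 2.0256 (two-sided, df = n − 2 = 26).

Decision rule: reject H₀ if p-value < α.
p-value = 0.0532 ≥ α = 0.05 → fail to reject H₀.

At α = 0.05 the data do not provide convincing evidence of a nonzero slope.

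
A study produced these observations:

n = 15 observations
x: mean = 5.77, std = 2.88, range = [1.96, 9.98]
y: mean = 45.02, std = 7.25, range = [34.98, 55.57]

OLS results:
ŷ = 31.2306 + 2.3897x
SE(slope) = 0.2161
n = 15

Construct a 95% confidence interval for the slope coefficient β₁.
The 95% CI for β₁ is (1.9228, 2.8566)

Confidence interval for the slope:

The 95% CI for β₁ is: β̂₁ ± t*(α/2, n-2) × SE(β̂₁)

Step 1: Find critical t-value
- Confidence level = 0.95
- Degrees of freedom = n - 2 = 15 - 2 = 13
- t*(α/2, 13) = 2.1604

Step 2: Calculate margin of error
Margin = 2.1604 × 0.2161 = 0.4669

Step 3: Construct interval
CI = 2.3897 ± 0.4669
CI = (1.9228, 2.8566)

Interpretation: intervals built this way capture the true β₁ in 95% of repeated samples; here the plausible range for the per-unit effect of x on y is 1.9228 to 2.8566.
The interval does not include 0, suggesting a significant linear relationship.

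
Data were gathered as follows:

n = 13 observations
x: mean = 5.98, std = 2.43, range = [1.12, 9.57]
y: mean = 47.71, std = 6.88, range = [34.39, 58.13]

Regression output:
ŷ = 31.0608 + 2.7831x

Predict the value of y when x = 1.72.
ŷ = 35.8477

To predict y for x = 1.72, substitute into the regression equation:

ŷ = 31.0608 + 2.7831 × 1.72
ŷ = 31.0608 + 4.7869
ŷ = 35.8477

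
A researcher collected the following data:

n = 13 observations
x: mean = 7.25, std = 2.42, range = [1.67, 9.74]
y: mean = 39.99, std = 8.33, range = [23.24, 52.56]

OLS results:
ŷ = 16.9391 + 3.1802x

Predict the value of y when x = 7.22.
ŷ = 39.9001

Plug x = 7.22 into the fitted line:

ŷ = 16.9391 + 3.1802 × 7.22
ŷ = 16.9391 + 22.9610
ŷ = 39.9001

This is a point prediction; actual observations scatter around it by roughly the residual standard deviation.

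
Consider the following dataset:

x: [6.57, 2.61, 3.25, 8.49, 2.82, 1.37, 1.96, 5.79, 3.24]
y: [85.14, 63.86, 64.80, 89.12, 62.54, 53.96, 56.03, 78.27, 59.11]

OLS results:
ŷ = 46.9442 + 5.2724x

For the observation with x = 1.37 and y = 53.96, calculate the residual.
Residual = -0.2074

The residual is the difference between the actual value and the predicted value:

Residual = y - ŷ

Step 1: Calculate predicted value
ŷ = 46.9442 + 5.2724 × 1.37
ŷ = 54.1674

Step 2: Calculate residual
Residual = 53.96 - 54.1674
Residual = -0.2074

Sign check: y < ŷ, so the point is below the line and the fit overestimates here.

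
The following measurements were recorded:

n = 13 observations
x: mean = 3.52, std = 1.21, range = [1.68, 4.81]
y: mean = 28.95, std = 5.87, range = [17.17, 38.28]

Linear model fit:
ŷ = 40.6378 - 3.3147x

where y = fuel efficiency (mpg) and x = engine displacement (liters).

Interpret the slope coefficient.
On average, fuel efficiency is about 3.3147 mpg lower for every extra liter of engine displacement.

β₁ = -3.3147 is the change in predicted fuel efficiency (mpg) per additional liter of engine displacement.

Interpretation:
- Engine displacement up by 1 liter → predicted fuel efficiency decreases by 3.3147 mpg
- The effect is assumed constant over the observed range of x (linearity)
- The sign (−) gives the direction; the magnitude 3.3147 gives the size of the effect per liter

The intercept β₀ = 40.6378 is the predicted fuel efficiency when engine displacement = 0; since the smallest observed x is 1.68, this is an extrapolation and mainly anchors the line.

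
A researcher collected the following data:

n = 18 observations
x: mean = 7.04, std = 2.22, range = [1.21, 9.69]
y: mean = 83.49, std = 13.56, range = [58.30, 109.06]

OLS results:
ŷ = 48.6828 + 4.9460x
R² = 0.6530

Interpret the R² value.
R² = 0.6530 means 65.30% of the variation in y is explained by the linear relationship with x. This indicates a moderate fit.

R² (coefficient of determination) measures the proportion of variance in y explained by the regression model.

Here R² = 0.6530:
- Explained: 65.30% of the variation in y
- Unexplained (residual): 100% − 65.30% = 34.70%
- Rule of thumb (below 0.3 weak; 0.3 to below 0.7 moderate; 0.7 and above strong) → moderate

Note: R² never decreases when predictors are added, so it should not be used alone to compare models of different size.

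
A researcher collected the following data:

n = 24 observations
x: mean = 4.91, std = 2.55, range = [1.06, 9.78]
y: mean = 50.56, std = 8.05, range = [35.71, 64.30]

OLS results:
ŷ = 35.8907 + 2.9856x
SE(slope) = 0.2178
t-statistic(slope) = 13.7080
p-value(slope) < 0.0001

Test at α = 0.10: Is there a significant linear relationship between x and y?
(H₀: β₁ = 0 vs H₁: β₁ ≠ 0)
p-value < 0.0001 < α = 0.10, so we reject H₀. The relationship is significant.

Hypothesis test for the slope coefficient:

H₀: β₁ = 0 (no linear relationship)
H₁: β₁ ≠ 0 (linear relationship exists)

Test statistic: t = β̂₁ / SE(β̂₁) = 2.9856 / 0.2178 = 13.7080

With df = 22, the two-sided p-value for |t| = 13.7080 is <0.0001.

Decision rule: reject H₀ if p-value < α.
p-value < 0.0001 < α = 0.10 → reject H₀.

There is sufficient evidence at the 10% significance level to conclude that a linear relationship exists between x and y.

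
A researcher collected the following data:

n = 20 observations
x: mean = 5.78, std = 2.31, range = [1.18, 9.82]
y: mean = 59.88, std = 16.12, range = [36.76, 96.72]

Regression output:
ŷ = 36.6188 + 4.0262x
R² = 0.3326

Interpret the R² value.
R² = 0.3326 means 33.26% of the variation in y is explained by the linear relationship with x. This indicates a moderate fit.

The coefficient of determination R² is the fraction of the total variation in y that the fitted line accounts for.

Here R² = 0.3326:
- Explained: 33.26% of the variation in y
- Unexplained (residual): 100% − 33.26% = 66.74%
- Rule of thumb (below 0.3 weak; 0.3 to below 0.7 moderate; 0.7 and above strong) → moderate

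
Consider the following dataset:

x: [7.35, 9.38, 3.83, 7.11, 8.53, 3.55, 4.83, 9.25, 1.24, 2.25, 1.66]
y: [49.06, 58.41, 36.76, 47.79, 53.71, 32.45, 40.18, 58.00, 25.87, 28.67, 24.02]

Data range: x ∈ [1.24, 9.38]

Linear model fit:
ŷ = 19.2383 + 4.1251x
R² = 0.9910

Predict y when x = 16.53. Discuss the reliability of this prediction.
ŷ = 87.4262, but this is extrapolation (above the data range [1.24, 9.38]) and may be unreliable.

Prediction calculation:
ŷ = 19.2383 + 4.1251 × 16.53
ŷ = 87.4262

Reliability:
- Data range: x ∈ [1.24, 9.38]
- Prediction point: x = 16.53 is 7.15 units above the observed range → this is EXTRAPOLATION, not interpolation

Why that matters here:
- The linear relationship may not hold outside the observed range
- Real relationships often flatten, saturate, or turn nonlinear at extremes

The R² = 0.9910 only validates the fit within [1.24, 9.38]; treat ŷ = 87.4262 with caution.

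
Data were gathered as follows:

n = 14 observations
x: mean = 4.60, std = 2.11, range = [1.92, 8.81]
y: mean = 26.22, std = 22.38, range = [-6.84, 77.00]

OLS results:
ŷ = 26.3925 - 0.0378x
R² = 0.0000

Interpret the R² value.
R² = 0.0000 means 0.00% of the variation in y is explained by the linear relationship with x. This indicates a weak fit.

R² (coefficient of determination) measures the proportion of variance in y explained by the regression model.

Here R² = 0.0000:
- Explained: 0.00% of the variation in y
- Unexplained (residual): 100% − 0.00% = 100.00%
- Rule of thumb (below 0.3 weak; 0.3 to below 0.7 moderate; 0.7 and above strong) → weak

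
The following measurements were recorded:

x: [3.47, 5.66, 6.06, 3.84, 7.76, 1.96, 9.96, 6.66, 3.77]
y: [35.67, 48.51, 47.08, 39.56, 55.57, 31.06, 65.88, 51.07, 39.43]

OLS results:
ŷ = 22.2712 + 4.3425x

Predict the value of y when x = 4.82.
ŷ = 43.2021

x = 4.82 lies inside the observed range [1.96, 9.96], so the fitted equation applies directly:

ŷ = 22.2712 + 4.3425 × 4.82
ŷ = 22.2712 + 20.9309
ŷ = 43.2021

This is a point prediction; actual observations scatter around it by roughly the residual standard deviation.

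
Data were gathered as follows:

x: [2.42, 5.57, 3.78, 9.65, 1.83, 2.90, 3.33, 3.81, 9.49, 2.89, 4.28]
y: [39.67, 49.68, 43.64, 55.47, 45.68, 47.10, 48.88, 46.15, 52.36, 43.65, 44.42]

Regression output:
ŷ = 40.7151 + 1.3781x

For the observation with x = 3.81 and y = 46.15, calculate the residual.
Residual = 0.1843

The residual is the difference between the actual value and the predicted value:

Residual = y - ŷ

Step 1: Calculate predicted value
ŷ = 40.7151 + 1.3781 × 3.81
ŷ = 45.9657

Step 2: Calculate residual
Residual = 46.15 - 45.9657
Residual = 0.1843

Sign check: y > ŷ, so the point is above the line and the fit underestimates here.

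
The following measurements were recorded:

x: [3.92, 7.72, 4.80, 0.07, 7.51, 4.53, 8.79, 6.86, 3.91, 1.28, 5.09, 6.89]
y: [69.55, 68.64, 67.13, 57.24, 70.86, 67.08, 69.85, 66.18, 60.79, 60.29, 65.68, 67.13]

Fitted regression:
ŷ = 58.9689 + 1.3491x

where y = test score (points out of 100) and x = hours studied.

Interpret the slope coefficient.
On average, test score is about 1.3491 points higher for every extra hour of study time.

The slope β₁ = 1.3491 gives the rate at which the fitted test score changes with study time.

Interpretation:
- Study time up by 1 hour → predicted test score increases by 1.3491 points
- The effect is assumed constant over the observed range of x (linearity)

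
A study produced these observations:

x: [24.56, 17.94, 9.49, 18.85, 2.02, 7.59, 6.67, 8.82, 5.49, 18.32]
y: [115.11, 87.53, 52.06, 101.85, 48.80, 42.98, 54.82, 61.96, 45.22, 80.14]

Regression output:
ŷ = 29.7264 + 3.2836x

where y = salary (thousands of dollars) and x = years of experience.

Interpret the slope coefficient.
On average, salary is about 3.2836 thousand dollars higher for every extra year of experience.

The slope coefficient β₁ = 3.2836 represents the marginal effect of experience on salary.

Interpretation:
- Experience up by 1 year → predicted salary increases by 3.2836 thousand dollars
- The effect is assumed constant over the observed range of x (linearity)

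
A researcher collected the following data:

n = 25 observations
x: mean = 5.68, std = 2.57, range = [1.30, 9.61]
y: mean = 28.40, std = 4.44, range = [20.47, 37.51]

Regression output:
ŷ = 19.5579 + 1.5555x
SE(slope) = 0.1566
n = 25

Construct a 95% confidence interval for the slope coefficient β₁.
The 95% CI for β₁ is (1.2315, 1.8795)

Confidence interval for the slope:

The 95% CI for β₁ is: β̂₁ ± t*(α/2, n-2) × SE(β̂₁)

Step 1: Find critical t-value
- Confidence level = 0.95
- Degrees of freedom = n - 2 = 25 - 2 = 23
- t*(α/2, 23) = 2.0687

Step 2: Calculate margin of error
Margin = 2.0687 × 0.1566 = 0.3240

Step 3: Construct interval
CI = 1.5555 ± 0.3240
CI = (1.2315, 1.8795)

Interpretation: intervals built this way capture the true β₁ in 95% of repeated samples; here the plausible range for the per-unit effect of x on y is 1.2315 to 1.8795.
Since 0 is outside the interval, a two-sided test at α = 0.05 would reject H₀: β₁ = 0.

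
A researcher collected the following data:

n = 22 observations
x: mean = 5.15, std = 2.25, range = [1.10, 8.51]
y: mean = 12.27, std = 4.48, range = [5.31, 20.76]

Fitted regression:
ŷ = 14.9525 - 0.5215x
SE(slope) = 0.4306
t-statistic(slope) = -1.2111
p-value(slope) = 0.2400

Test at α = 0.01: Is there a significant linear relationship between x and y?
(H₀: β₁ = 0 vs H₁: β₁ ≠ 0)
Fail to reject H₀: p-value = 0.2400 ≥ α = 0.01. The linear relationship is not significant at the 1% level.

Hypothesis test for the slope coefficient:

H₀: β₁ = 0 (no linear relationship)
H₁: β₁ ≠ 0 (linear relationship exists)

Test statistic: t = β̂₁ / SE(β̂₁) = -0.5215 / 0.4306 = -1.2111

The p-value (0.2400) is the probability, under H₀, of a t-statistic at least as extreme as |t| = 1.2111 (two-sided, df = n − 2 = 20).

Decision rule: reject H₀ if p-value < α.
p-value = 0.2400 ≥ α = 0.01 → fail to reject H₀.

Conclusion: the linear association between x and y is not significant at the 1% level.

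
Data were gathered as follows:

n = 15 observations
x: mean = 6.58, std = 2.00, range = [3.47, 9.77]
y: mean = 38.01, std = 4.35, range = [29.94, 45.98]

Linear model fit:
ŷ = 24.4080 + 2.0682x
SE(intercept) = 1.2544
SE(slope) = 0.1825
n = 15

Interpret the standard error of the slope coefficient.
SE(slope) = 0.1825 measures the uncertainty in the estimated slope. The coefficient is estimated precisely (SE/|β̂₁| = 8.8%).

SE(β̂₁) = s / √Sxx, where s is the residual standard deviation and Sxx = Σ(x − x̄)². It is the yardstick for how far β̂₁ = 2.0682 could plausibly be from the true slope.

Relative precision:
- SE / |β̂₁| = 0.1825 / 2.0682 = 8.8%
- Rule of thumb (under 20%: precise; 20% to under 50%: moderately precise; 50% or more: imprecise) → precise

Rough 95% range (±2 SE): 2.0682 ± 0.3650 → (1.7032, 2.4332).

What drives SE(β̂₁): wider spread of x values → smaller SE; larger n (here n = 15) → smaller SE; more residual scatter → larger SE.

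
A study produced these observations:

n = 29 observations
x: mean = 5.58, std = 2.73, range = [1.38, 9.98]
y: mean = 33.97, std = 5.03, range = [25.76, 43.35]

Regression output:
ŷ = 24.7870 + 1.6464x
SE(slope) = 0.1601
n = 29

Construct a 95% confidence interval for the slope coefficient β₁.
The 95% CI for β₁ is (1.3179, 1.9749)

Confidence interval for the slope:

The 95% CI for β₁ is: β̂₁ ± t*(α/2, n-2) × SE(β̂₁)

Step 1: Find critical t-value
- Confidence level = 0.95
- Degrees of freedom = n - 2 = 29 - 2 = 27
- t*(α/2, 27) = 2.0518

Step 2: Calculate margin of error
Margin = 2.0518 × 0.1601 = 0.3285

Step 3: Construct interval
CI = 1.6464 ± 0.3285
CI = (1.3179, 1.9749)

Interpretation: intervals built this way capture the true β₁ in 95% of repeated samples; here the plausible range for the per-unit effect of x on y is 1.3179 to 1.9749.
The interval does not include 0, suggesting a significant linear relationship.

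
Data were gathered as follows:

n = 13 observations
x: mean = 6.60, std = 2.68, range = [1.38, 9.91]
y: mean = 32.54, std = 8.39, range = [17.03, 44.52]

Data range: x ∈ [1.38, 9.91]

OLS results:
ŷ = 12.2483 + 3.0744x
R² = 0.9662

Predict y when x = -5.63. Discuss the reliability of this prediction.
ŷ = -5.0606 (extrapolation — x = -5.63 lies outside [1.38, 9.91], so reliability is low).

Prediction calculation:
ŷ = 12.2483 + 3.0744 × (-5.63)
ŷ = -5.0606

Reliability:
- Data range: x ∈ [1.38, 9.91]
- Prediction point: x = -5.63 is 7.01 units below the observed range → this is EXTRAPOLATION, not interpolation

Why that matters here:
- There are no observations near this x to validate the fitted line there
- Real relationships often flatten, saturate, or turn nonlinear at extremes

Report the number if required, but flag clearly that it is an extrapolation.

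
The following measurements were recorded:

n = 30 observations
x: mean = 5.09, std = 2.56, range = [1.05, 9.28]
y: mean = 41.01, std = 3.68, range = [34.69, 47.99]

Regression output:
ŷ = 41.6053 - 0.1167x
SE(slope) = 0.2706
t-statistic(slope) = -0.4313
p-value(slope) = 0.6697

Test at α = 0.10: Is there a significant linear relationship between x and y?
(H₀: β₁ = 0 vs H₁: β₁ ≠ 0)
p-value = 0.6697 ≥ α = 0.10, so we fail to reject H₀. The relationship is not significant.

Hypothesis test for the slope coefficient:

H₀: β₁ = 0 (no linear relationship)
H₁: β₁ ≠ 0 (linear relationship exists)

Test statistic: t = β̂₁ / SE(β̂₁) = -0.1167 / 0.2706 = -0.4313

The p-value (0.6697) is the probability, under H₀, of a t-statistic at least as extreme as |t| = 0.4313 (two-sided, df = n − 2 = 28).

Decision rule: reject H₀ if p-value < α.
p-value = 0.6697 ≥ α = 0.10 → fail to reject H₀.

At α = 0.10 the data do not provide convincing evidence of a nonzero slope.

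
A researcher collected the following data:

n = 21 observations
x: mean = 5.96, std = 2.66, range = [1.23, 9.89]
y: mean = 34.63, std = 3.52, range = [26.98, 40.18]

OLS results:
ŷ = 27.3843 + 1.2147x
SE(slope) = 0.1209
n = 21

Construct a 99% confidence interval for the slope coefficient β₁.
The 99% CI for β₁ is (0.8688, 1.5606)

Confidence interval for the slope:

The 99% CI for β₁ is: β̂₁ ± t*(α/2, n-2) × SE(β̂₁)

Step 1: Find critical t-value
- Confidence level = 0.99
- Degrees of freedom = n - 2 = 21 - 2 = 19
- t*(α/2, 19) = 2.8609

Step 2: Calculate margin of error
Margin = 2.8609 × 0.1209 = 0.3459

Step 3: Construct interval
CI = 1.2147 ± 0.3459
CI = (0.8688, 1.5606)

Interpretation: We are 99% confident that the true slope β₁ lies between 0.8688 and 1.5606.
Since 0 is outside the interval, a two-sided test at α = 0.01 would reject H₀: β₁ = 0.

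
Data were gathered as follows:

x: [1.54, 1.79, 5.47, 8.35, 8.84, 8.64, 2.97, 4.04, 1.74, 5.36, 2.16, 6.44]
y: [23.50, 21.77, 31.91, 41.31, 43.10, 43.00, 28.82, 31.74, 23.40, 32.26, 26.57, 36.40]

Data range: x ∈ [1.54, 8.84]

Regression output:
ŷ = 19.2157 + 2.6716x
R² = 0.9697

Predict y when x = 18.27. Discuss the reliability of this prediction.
ŷ = 68.0258, but this is extrapolation (above the data range [1.54, 8.84]) and may be unreliable.

Prediction calculation:
ŷ = 19.2157 + 2.6716 × 18.27
ŷ = 68.0258

Reliability:
- Data range: x ∈ [1.54, 8.84]
- Prediction point: x = 18.27 is 9.43 units above the observed range → this is EXTRAPOLATION, not interpolation

Why that matters here:
- R² describes fit only over the sampled x values; it says nothing about behaviour beyond them
- The standard error of prediction grows with (x − x̄)², and x = 18.27 is far from x̄ = 4.78
- The linear relationship may not hold outside the observed range

Report the number if required, but flag clearly that it is an extrapolation.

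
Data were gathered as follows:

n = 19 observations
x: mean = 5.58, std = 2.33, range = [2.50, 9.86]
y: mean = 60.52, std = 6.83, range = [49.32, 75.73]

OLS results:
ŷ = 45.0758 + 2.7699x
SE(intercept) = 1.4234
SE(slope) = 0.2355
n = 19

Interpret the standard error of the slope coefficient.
SE(slope) = 0.2355 measures the uncertainty in the estimated slope. The coefficient is estimated precisely (SE/|β̂₁| = 8.5%).

SE(β̂₁) = 0.2355 says: if we drew many samples of n = 19 from the same population and refit each time, the fitted slopes would scatter with a standard deviation of roughly 0.2355 around the true β₁.

Relative precision:
- SE / |β̂₁| = 0.2355 / 2.7699 = 8.5%
- Rule of thumb (under 20%: precise; 20% to under 50%: moderately precise; 50% or more: imprecise) → precise

Link to the t-test: t = β̂₁ / SE(β̂₁) = 2.7699 / 0.2355 = 11.7618, the statistic for H₀: β₁ = 0.

What drives SE(β̂₁): more residual scatter → larger SE; wider spread of x values → smaller SE.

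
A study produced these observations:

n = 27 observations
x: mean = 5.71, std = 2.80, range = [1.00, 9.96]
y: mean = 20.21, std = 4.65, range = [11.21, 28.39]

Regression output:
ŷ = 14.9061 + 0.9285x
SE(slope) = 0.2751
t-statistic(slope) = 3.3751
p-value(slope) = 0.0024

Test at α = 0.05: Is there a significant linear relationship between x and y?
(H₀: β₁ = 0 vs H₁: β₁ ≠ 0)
Reject H₀: p-value = 0.0024 < α = 0.05. The linear relationship is significant at the 5% level.

Hypothesis test for the slope coefficient:

H₀: β₁ = 0 (no linear relationship)
H₁: β₁ ≠ 0 (linear relationship exists)

Test statistic: t = β̂₁ / SE(β̂₁) = 0.9285 / 0.2751 = 3.3751

The p-value (0.0024) is the probability, under H₀, of a t-statistic at least as extreme as |t| = 3.3751 (two-sided, df = n − 2 = 25).

Decision rule: reject H₀ if p-value < α.
p-value = 0.0024 < α = 0.05 → reject H₀.

There is sufficient evidence at the 5% significance level to conclude that a linear relationship exists between x and y.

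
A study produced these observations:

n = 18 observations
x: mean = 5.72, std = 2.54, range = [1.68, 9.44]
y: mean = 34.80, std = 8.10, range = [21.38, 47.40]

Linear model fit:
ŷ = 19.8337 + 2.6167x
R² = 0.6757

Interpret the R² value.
The model explains 67.57% of the variance in y (R² = 0.6757), leaving 32.43% unexplained; the fit is moderate.

The coefficient of determination R² is the fraction of the total variation in y that the fitted line accounts for.

Here R² = 0.6757:
- Explained: 67.57% of the variation in y
- Unexplained (residual): 100% − 67.57% = 32.43%
- Rule of thumb (below 0.3 weak; 0.3 to below 0.7 moderate; 0.7 and above strong) → moderate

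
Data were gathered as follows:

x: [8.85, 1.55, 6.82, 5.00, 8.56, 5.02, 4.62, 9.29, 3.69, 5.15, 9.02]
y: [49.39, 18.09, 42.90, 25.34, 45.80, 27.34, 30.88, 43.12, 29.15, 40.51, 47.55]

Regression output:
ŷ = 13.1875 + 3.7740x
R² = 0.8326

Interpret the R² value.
R² = 0.8326 means 83.26% of the variation in y is explained by the linear relationship with x. This indicates a strong fit.

The coefficient of determination R² is the fraction of the total variation in y that the fitted line accounts for.

Here R² = 0.8326:
- Explained: 83.26% of the variation in y
- Unexplained (residual): 100% − 83.26% = 16.74%
- Rule of thumb (below 0.3 weak; 0.3 to below 0.7 moderate; 0.7 and above strong) → strong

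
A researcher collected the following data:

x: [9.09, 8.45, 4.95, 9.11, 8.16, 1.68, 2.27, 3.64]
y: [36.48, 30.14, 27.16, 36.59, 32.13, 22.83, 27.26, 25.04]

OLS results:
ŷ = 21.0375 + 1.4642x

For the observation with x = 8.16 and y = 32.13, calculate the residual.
Residual = -0.8554

The residual is the difference between the actual value and the predicted value:

Residual = y - ŷ

Step 1: Calculate predicted value
ŷ = 21.0375 + 1.4642 × 8.16
ŷ = 32.9854

Step 2: Calculate residual
Residual = 32.13 - 32.9854
Residual = -0.8554

Interpretation: the model overestimates the actual value by 0.8554 at this point (negative residual → observation lies below the fitted line).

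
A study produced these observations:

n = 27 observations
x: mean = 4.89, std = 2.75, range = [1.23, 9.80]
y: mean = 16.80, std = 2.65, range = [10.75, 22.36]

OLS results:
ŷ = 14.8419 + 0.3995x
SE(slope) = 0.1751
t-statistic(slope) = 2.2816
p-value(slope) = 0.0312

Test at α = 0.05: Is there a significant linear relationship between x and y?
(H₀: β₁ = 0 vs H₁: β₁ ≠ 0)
Since p-value = 0.0312 < α = 0.05, reject H₀ — the slope is significantly different from 0.

Hypothesis test for the slope coefficient:

H₀: β₁ = 0 (no linear relationship)
H₁: β₁ ≠ 0 (linear relationship exists)

Test statistic: t = β̂₁ / SE(β̂₁) = 0.3995 / 0.1751 = 2.2816

p = 0.0312: how often a slope estimate this far from 0 (in SE units) would arise by chance if β₁ were truly 0.

Decision rule: reject H₀ if p-value < α.
p-value = 0.0312 < α = 0.05 → reject H₀.

At α = 0.05 the data do provide convincing evidence of a nonzero slope.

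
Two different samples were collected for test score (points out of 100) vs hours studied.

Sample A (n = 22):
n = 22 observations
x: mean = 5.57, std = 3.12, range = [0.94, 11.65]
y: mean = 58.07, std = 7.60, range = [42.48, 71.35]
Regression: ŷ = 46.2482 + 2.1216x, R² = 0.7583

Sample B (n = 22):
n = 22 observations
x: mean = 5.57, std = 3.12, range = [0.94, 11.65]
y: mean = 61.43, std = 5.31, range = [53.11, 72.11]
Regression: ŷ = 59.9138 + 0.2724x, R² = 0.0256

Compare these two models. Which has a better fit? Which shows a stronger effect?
Model A has the better fit (R² = 0.7583 vs 0.0256). Model A shows the stronger effect (|β₁| = 2.1216 vs 0.2724).

Model Comparison:

Fit — compare R²:
- Model A: R² = 0.7583 → 75.83% of variance in test score explained
- Model B: R² = 0.0256 → 2.56% of variance in test score explained
- 0.7583 > 0.0256 → Model A has the better fit

Strength of effect — compare |β₁|:
- Model A: β₁ = 2.1216 → predicted test score rises 2.1216 points per additional hour of study time
- Model B: β₁ = 0.2724 → predicted test score rises 0.2724 points per additional hour of study time
- |2.1216| > |0.2724| → Model A shows the stronger marginal effect

Note: R² measures how tightly points cluster around the line; β₁ measures how steep the line is — they answer different questions.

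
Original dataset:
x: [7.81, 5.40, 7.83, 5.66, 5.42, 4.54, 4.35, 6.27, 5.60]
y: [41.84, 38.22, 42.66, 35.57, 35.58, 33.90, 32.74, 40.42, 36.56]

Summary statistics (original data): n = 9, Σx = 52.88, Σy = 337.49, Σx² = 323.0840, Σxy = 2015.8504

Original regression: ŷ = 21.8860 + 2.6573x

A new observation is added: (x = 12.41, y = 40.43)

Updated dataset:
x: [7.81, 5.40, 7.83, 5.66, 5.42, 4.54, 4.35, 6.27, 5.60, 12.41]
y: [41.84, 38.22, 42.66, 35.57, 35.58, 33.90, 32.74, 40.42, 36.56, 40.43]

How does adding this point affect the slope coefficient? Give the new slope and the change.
Adding the point moves β₁ from 2.6573 to 0.9869, i.e. it decreases by 1.6704 (-62.9%).

x = 12.41 lies well outside the original x-range [4.35, 7.83] (x̄ ≈ 5.88), so this observation has high leverage and can move the slope substantially.

Step 1: Update the sums with the new point (n goes from 9 to 10)
Σx  = 52.88 + 12.41 = 65.29
Σy  = 337.49 + 40.43 = 377.92
Σx² = 323.0840 + 12.41² = 323.0840 + 154.0081 = 477.0921
Σxy = 2015.8504 + 12.41×40.43 = 2015.8504 + 501.7363 = 2517.5867

Step 2: Recompute the slope with b₁ = (nΣxy − ΣxΣy) / (nΣx² − (Σx)²)
Numerator   = 10×2517.5867 − 65.29×377.92 = 25175.8670 − 24674.3968 = 501.4702
Denominator = 10×477.0921 − 65.29² = 4770.9210 − 4262.7841 = 508.1369
b₁(new) = 501.4702 / 508.1369 = 0.9869

(Same formula on the original sums: (9×2015.8504 − 52.88×337.49) / (9×323.0840 − 52.88²) = 296.1824 / 111.4616 = 2.6573, matching the given fit.)

Step 3: Change in slope
Δβ₁ = 0.9869 − 2.6573 = -1.6704
Relative change = -1.6704 / 2.6573 × 100% = -62.9%
→ the slope decreases when the point is added.

Because the point sits below the extension of the original line at a high-leverage x, it tilts the fit down.
In practice: investigate whether it comes from the same population as the rest of the sample; examine leverage (hᵢ) and Cook's distance rather than deleting it automatically.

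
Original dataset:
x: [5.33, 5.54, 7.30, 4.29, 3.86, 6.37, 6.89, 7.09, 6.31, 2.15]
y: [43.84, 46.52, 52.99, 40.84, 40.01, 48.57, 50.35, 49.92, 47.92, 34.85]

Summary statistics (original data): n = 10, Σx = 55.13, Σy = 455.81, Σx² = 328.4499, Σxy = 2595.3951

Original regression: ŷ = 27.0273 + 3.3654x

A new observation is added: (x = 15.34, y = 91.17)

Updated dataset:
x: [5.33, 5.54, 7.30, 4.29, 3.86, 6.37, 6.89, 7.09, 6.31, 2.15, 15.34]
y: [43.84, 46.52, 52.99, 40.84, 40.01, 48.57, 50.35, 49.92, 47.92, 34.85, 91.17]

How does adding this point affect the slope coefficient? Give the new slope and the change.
The slope changes from 3.3654 to 4.3611 (change of +0.9957, or +29.6%).

x = 15.34 lies well outside the original x-range [2.15, 7.30] (x̄ ≈ 5.51), so this observation has high leverage and can move the slope substantially.

Step 1: Update the sums with the new point (n goes from 10 to 11)
Σx  = 55.13 + 15.34 = 70.47
Σy  = 455.81 + 91.17 = 546.98
Σx² = 328.4499 + 15.34² = 328.4499 + 235.3156 = 563.7655
Σxy = 2595.3951 + 15.34×91.17 = 2595.3951 + 1398.5478 = 3993.9429

Step 2: Recompute the slope with b₁ = (nΣxy − ΣxΣy) / (nΣx² − (Σx)²)
Numerator   = 11×3993.9429 − 70.47×546.98 = 43933.3719 − 38545.6806 = 5387.6913
Denominator = 11×563.7655 − 70.47² = 6201.4205 − 4966.0209 = 1235.3996
b₁(new) = 5387.6913 / 1235.3996 = 4.3611

(Same formula on the original sums: (10×2595.3951 − 55.13×455.81) / (10×328.4499 − 55.13²) = 825.1457 / 245.1821 = 3.3654, matching the given fit.)

Step 3: Change in slope
Δβ₁ = 4.3611 − 3.3654 = +0.9957
Relative change = +0.9957 / 3.3654 × 100% = +29.6%
→ the slope increases when the point is added.

Because the point sits above the extension of the original line at a high-leverage x, it tilts the fit up.
In practice: examine leverage (hᵢ) and Cook's distance rather than deleting it automatically.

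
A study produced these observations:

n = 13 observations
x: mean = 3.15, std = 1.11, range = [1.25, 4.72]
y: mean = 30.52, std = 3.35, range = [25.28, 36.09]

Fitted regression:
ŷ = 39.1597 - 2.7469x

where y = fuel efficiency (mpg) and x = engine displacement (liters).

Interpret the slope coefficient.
On average, fuel efficiency is about 2.7469 mpg lower for every extra liter of engine displacement.

β₁ = -2.7469 is the change in predicted fuel efficiency (mpg) per additional liter of engine displacement.

Interpretation:
- Engine displacement up by 1 liter → predicted fuel efficiency decreases by 2.7469 mpg
- The effect is assumed constant over the observed range of x (linearity)

(β₀ = 39.1597 is the fitted value at x = 0 and is not part of the slope interpretation.)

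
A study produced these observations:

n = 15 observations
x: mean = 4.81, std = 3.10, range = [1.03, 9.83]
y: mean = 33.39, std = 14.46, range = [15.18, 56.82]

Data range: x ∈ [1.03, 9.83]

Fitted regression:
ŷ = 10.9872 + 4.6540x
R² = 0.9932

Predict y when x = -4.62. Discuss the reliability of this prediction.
The equation gives ŷ = -10.5143; however x = -4.62 is 5.65 units below the observed range, so this extrapolated value should not be trusted.

Prediction calculation:
ŷ = 10.9872 + 4.6540 × (-4.62)
ŷ = -10.5143

Reliability:
- Data range: x ∈ [1.03, 9.83]
- Prediction point: x = -4.62 is 5.65 units below the observed range → this is EXTRAPOLATION, not interpolation

Why that matters here:
- The linear relationship may not hold outside the observed range
- The standard error of prediction grows with (x − x̄)², and x = -4.62 is far from x̄ = 4.81

Report the number if required, but flag clearly that it is an extrapolation.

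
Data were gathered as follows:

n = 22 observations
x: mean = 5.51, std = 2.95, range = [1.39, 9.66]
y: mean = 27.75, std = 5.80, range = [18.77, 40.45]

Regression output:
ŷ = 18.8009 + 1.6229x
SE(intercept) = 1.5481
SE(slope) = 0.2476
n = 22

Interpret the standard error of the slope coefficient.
The slope 1.6229 is pinned down to within about ±0.2476 (one SE) by these data — relative uncertainty 15.3%, i.e. precise.

SE(β̂₁) = s / √Sxx, where s is the residual standard deviation and Sxx = Σ(x − x̄)². It is the yardstick for how far β̂₁ = 1.6229 could plausibly be from the true slope.

Relative precision:
- SE / |β̂₁| = 0.2476 / 1.6229 = 15.3%
- Rule of thumb (under 20%: precise; 20% to under 50%: moderately precise; 50% or more: imprecise) → precise

Link to the t-test: t = β̂₁ / SE(β̂₁) = 1.6229 / 0.2476 = 6.5545, the statistic for H₀: β₁ = 0.

What drives SE(β̂₁): wider spread of x values → smaller SE.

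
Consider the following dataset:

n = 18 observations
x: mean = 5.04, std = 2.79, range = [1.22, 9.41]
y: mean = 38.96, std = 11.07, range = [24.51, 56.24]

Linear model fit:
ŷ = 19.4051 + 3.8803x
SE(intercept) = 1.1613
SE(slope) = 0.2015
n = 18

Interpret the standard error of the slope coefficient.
SE(β̂₁) = 0.2015 is the estimated standard deviation of the slope estimate across repeated samples; relative to β̂₁ = 3.8803 that is 5.2%, a precise estimate.

SE(β̂₁) = 0.2015 says: if we drew many samples of n = 18 from the same population and refit each time, the fitted slopes would scatter with a standard deviation of roughly 0.2015 around the true β₁.

Relative precision:
- SE / |β̂₁| = 0.2015 / 3.8803 = 5.2%
- Rule of thumb (under 20%: precise; 20% to under 50%: moderately precise; 50% or more: imprecise) → precise

Rough 95% range (±2 SE): 3.8803 ± 0.4030 → (3.4773, 4.2833).

What drives SE(β̂₁): wider spread of x values → smaller SE.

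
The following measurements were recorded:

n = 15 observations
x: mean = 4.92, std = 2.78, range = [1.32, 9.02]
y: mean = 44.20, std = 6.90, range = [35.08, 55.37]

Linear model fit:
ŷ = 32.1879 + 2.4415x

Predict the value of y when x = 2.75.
ŷ = 38.9020

To predict y for x = 2.75, substitute into the regression equation:

ŷ = 32.1879 + 2.4415 × 2.75
ŷ = 32.1879 + 6.7141
ŷ = 38.9020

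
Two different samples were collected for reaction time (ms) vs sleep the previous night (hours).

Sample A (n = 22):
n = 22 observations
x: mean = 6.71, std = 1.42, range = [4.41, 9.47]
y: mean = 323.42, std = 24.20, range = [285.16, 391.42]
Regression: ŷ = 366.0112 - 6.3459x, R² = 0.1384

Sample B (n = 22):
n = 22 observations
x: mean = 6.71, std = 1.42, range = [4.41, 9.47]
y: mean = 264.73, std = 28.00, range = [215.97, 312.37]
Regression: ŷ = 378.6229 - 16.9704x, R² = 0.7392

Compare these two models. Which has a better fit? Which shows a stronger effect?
Model B has the better fit (R² = 0.7392 vs 0.1384). Model B shows the stronger effect (|β₁| = 16.9704 vs 6.3459).

Model Comparison:

Fit — compare R²:
- Model A: R² = 0.1384 → 13.84% of variance in reaction time explained
- Model B: R² = 0.7392 → 73.92% of variance in reaction time explained
- 0.7392 > 0.1384 → Model B has the better fit

Which has the larger per-hour effect? (|β₁|)
- Model A: β₁ = -6.3459 → predicted reaction time falls 6.3459 ms per additional hour of sleep
- Model B: β₁ = -16.9704 → predicted reaction time falls 16.9704 ms per additional hour of sleep
- |-6.3459| < |-16.9704| → Model B shows the stronger marginal effect

Notes:
- A better fit (higher R²) doesn't necessarily mean a more important relationship.
- A steeper slope doesn't make a better model if the scatter around the line is large.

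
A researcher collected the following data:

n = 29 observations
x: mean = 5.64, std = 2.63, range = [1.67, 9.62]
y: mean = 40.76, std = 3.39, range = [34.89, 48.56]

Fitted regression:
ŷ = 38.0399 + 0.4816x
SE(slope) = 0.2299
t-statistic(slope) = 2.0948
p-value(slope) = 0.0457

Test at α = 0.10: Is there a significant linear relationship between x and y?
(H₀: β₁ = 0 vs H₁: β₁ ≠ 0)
p-value = 0.0457 < α = 0.10, so we reject H₀. The relationship is significant.

Hypothesis test for the slope coefficient:

H₀: β₁ = 0 (no linear relationship)
H₁: β₁ ≠ 0 (linear relationship exists)

Test statistic: t = β̂₁ / SE(β̂₁) = 0.4816 / 0.2299 = 2.0948

With df = 27, the two-sided p-value for |t| = 2.0948 is 0.0457.

Decision rule: reject H₀ if p-value < α.
p-value = 0.0457 < α = 0.10 → reject H₀.

At α = 0.10 the data do provide convincing evidence of a nonzero slope.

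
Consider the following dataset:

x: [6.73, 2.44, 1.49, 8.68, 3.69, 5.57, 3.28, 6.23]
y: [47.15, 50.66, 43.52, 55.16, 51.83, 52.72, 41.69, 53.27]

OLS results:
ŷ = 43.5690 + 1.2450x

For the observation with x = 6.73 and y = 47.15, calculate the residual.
Residual = -4.7979

The residual is the difference between the actual value and the predicted value:

Residual = y - ŷ

Step 1: Calculate predicted value
ŷ = 43.5690 + 1.2450 × 6.73
ŷ = 51.9479

Step 2: Calculate residual
Residual = 47.15 - 51.9479
Residual = -4.7979

The residual is negative, so the observed y = 47.15 sits below the regression line (the line overestimates it by 4.7979).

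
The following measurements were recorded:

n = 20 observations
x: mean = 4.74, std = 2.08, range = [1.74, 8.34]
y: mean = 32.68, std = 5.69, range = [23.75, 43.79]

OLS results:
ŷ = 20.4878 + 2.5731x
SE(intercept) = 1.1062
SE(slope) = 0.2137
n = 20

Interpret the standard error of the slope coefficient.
SE(β̂₁) = 0.2137 is the estimated standard deviation of the slope estimate across repeated samples; relative to β̂₁ = 2.5731 that is 8.3%, a precise estimate.

SE(β̂₁) = 0.2137 says: if we drew many samples of n = 20 from the same population and refit each time, the fitted slopes would scatter with a standard deviation of roughly 0.2137 around the true β₁.

Relative precision:
- SE / |β̂₁| = 0.2137 / 2.5731 = 8.3%
- Rule of thumb (under 20%: precise; 20% to under 50%: moderately precise; 50% or more: imprecise) → precise

Link to the t-test: t = β̂₁ / SE(β̂₁) = 2.5731 / 0.2137 = 12.0407, the statistic for H₀: β₁ = 0.

What drives SE(β̂₁): wider spread of x values → smaller SE.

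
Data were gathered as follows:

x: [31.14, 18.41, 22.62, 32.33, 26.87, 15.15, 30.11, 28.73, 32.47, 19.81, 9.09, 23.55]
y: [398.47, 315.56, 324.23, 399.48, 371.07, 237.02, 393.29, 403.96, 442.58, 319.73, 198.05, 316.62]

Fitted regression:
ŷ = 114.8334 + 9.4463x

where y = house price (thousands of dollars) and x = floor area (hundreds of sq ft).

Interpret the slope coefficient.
On average, house price is about 9.4463 thousand dollars higher for every extra hundred sq ft of floor area.

The slope β₁ = 9.4463 gives the rate at which the fitted house price changes with floor area.

Interpretation:
- Floor area up by 1 hundred sq ft → predicted house price increases by 9.4463 thousand dollars
- The effect is assumed constant over the observed range of x (linearity)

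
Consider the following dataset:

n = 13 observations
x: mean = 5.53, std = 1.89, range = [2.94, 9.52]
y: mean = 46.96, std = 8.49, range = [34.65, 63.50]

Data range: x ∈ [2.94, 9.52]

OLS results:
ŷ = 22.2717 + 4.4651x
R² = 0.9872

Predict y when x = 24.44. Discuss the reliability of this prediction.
ŷ = 131.3987, but this is extrapolation (above the data range [2.94, 9.52]) and may be unreliable.

Prediction calculation:
ŷ = 22.2717 + 4.4651 × 24.44
ŷ = 131.3987

Reliability:
- Data range: x ∈ [2.94, 9.52]
- Prediction point: x = 24.44 is 14.92 units above the observed range → this is EXTRAPOLATION, not interpolation

Why that matters here:
- The standard error of prediction grows with (x − x̄)², and x = 24.44 is far from x̄ = 5.53
- Real relationships often flatten, saturate, or turn nonlinear at extremes

Report the number if required, but flag clearly that it is an extrapolation.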